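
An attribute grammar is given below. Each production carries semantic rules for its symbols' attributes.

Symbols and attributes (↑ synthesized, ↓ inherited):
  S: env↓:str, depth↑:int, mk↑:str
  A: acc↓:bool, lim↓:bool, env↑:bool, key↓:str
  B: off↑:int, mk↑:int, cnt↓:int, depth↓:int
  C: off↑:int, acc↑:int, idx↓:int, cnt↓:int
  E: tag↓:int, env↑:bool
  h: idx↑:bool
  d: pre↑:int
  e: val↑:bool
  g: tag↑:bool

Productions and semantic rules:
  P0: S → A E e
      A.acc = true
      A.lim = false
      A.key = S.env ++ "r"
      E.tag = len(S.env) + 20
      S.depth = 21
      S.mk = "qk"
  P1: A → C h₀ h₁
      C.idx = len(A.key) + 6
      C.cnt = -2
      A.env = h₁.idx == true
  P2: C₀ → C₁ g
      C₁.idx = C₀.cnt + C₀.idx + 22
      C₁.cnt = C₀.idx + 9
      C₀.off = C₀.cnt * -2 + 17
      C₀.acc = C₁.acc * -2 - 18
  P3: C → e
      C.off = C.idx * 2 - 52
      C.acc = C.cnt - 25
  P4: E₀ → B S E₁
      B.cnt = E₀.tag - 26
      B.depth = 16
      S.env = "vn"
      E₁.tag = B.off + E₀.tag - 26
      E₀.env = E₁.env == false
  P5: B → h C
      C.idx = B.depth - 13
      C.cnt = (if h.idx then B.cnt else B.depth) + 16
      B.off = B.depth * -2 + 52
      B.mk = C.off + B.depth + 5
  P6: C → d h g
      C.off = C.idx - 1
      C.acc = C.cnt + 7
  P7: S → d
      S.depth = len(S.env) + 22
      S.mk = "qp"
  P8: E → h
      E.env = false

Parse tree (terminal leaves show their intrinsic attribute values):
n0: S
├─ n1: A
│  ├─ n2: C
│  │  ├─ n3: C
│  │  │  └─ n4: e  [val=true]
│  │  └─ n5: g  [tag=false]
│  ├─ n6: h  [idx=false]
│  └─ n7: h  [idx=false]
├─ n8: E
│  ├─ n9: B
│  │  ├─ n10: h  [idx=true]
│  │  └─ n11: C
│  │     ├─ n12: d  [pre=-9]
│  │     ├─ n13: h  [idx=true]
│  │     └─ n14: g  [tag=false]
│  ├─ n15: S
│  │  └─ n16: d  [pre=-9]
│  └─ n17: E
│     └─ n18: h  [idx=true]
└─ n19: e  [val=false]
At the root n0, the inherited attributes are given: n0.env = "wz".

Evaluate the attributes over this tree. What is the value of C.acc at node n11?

1. n0.env = "wz"  [given at root]
2. n1.acc = true  [true]
3. n1.lim = false  [false]
4. n1.key = "wzr"  [S.env ++ "r"]
5. n2.idx = 9  [len(A.key) + 6]
6. n2.cnt = -2  [-2]
7. n3.idx = 29  [C₀.cnt + C₀.idx + 22]
8. n3.cnt = 18  [C₀.idx + 9]
9. n4.val = true  [terminal]
10. n3.off = 6  [C.idx * 2 - 52]
11. n3.acc = -7  [C.cnt - 25]
12. n5.tag = false  [terminal]
13. n2.off = 21  [C₀.cnt * -2 + 17]
14. n2.acc = -4  [C₁.acc * -2 - 18]
15. n6.idx = false  [terminal]
16. n7.idx = false  [terminal]
17. n1.env = false  [h₁.idx == true]
18. n8.tag = 22  [len(S.env) + 20]
19. n9.cnt = -4  [E₀.tag - 26]
20. n9.depth = 16  [16]
21. n10.idx = true  [terminal]
22. n11.idx = 3  [B.depth - 13]
23. n11.cnt = 12  [(if h.idx then B.cnt else B.depth) + 16]
24. n12.pre = -9  [terminal]
25. n13.idx = true  [terminal]
26. n14.tag = false  [terminal]
27. n11.off = 2  [C.idx - 1]
28. n11.acc = 19  [C.cnt + 7]
29. n9.off = 20  [B.depth * -2 + 52]
30. n9.mk = 23  [C.off + B.depth + 5]
31. n15.env = "vn"  ["vn"]
32. n16.pre = -9  [terminal]
33. n15.depth = 24  [len(S.env) + 22]
34. n15.mk = "qp"  ["qp"]
35. n17.tag = 16  [B.off + E₀.tag - 26]
36. n18.idx = true  [terminal]
37. n17.env = false  [false]
38. n8.env = true  [E₁.env == false]
39. n19.val = false  [terminal]
40. n0.depth = 21  [21]
41. n0.mk = "qk"  ["qk"]

19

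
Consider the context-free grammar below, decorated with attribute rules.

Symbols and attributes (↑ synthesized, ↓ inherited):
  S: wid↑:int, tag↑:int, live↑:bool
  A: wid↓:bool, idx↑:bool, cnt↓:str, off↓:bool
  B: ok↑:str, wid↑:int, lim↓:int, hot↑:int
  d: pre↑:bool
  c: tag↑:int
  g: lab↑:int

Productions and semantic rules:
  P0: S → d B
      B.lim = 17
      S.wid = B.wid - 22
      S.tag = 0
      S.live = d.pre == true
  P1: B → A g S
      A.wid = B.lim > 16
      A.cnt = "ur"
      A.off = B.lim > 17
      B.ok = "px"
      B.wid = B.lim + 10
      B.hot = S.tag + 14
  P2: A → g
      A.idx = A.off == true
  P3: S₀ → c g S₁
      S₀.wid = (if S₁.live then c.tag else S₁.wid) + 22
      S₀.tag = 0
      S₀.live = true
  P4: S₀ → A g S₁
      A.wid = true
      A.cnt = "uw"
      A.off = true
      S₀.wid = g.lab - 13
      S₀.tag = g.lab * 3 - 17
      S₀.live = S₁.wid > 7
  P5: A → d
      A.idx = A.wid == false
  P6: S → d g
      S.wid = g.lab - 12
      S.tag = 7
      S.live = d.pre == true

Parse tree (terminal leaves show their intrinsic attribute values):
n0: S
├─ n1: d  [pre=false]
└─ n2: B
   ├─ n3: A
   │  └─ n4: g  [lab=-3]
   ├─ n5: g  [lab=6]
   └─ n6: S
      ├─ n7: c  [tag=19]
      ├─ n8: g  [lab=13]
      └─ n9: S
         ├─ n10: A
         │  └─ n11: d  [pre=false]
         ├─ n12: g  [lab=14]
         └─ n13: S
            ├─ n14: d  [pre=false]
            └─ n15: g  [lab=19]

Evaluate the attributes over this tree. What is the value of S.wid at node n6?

1. n1.pre = false  [terminal]
2. n2.lim = 17  [17]
3. n3.wid = true  [B.lim > 16]
4. n3.cnt = "ur"  ["ur"]
5. n3.off = false  [B.lim > 17]
6. n4.lab = -3  [terminal]
7. n3.idx = false  [A.off == true]
8. n5.lab = 6  [terminal]
9. n7.tag = 19  [terminal]
10. n8.lab = 13  [terminal]
11. n10.wid = true  [true]
12. n10.cnt = "uw"  ["uw"]
13. n10.off = true  [true]
14. n11.pre = false  [terminal]
15. n10.idx = false  [A.wid == false]
16. n12.lab = 14  [terminal]
17. n14.pre = false  [terminal]
18. n15.lab = 19  [terminal]
19. n13.wid = 7  [g.lab - 12]
20. n13.tag = 7  [7]
21. n13.live = false  [d.pre == true]
22. n9.wid = 1  [g.lab - 13]
23. n9.tag = 25  [g.lab * 3 - 17]
24. n9.live = false  [S₁.wid > 7]
25. n6.wid = 23  [(if S₁.live then c.tag else S₁.wid) + 22]
26. n6.tag = 0  [0]
27. n6.live = true  [true]
28. n2.ok = "px"  ["px"]
29. n2.wid = 27  [B.lim + 10]
30. n2.hot = 14  [S.tag + 14]
31. n0.wid = 5  [B.wid - 22]
32. n0.tag = 0  [0]
33. n0.live = false  [d.pre == true]

23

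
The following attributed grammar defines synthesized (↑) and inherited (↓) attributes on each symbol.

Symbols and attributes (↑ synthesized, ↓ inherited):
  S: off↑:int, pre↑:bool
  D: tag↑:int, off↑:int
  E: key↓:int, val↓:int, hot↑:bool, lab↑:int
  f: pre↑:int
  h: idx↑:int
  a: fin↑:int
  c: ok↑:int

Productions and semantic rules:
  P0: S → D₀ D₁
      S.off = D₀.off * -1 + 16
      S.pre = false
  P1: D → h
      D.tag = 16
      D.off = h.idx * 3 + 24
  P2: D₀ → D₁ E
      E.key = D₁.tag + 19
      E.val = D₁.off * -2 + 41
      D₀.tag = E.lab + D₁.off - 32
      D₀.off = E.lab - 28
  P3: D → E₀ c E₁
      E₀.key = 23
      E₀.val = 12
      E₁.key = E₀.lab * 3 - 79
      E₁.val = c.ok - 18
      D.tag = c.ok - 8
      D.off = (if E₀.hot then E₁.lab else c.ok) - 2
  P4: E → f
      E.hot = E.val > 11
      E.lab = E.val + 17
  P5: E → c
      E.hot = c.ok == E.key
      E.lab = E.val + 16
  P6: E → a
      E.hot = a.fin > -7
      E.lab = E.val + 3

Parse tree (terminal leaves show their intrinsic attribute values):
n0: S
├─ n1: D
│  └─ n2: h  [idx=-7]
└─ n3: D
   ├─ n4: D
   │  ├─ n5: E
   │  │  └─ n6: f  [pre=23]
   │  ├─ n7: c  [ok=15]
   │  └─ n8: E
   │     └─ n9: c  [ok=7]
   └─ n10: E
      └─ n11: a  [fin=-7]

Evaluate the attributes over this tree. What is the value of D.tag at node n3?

1. n2.idx = -7  [terminal]
2. n1.tag = 16  [16]
3. n1.off = 3  [h.idx * 3 + 24]
4. n5.key = 23  [23]
5. n5.val = 12  [12]
6. n6.pre = 23  [terminal]
7. n5.hot = true  [E.val > 11]
8. n5.lab = 29  [E.val + 17]
9. n7.ok = 15  [terminal]
10. n8.key = 8  [E₀.lab * 3 - 79]
11. n8.val = -3  [c.ok - 18]
12. n9.ok = 7  [terminal]
13. n8.hot = false  [c.ok == E.key]
14. n8.lab = 13  [E.val + 16]
15. n4.tag = 7  [c.ok - 8]
16. n4.off = 11  [(if E₀.hot then E₁.lab else c.ok) - 2]
17. n10.key = 26  [D₁.tag + 19]
18. n10.val = 19  [D₁.off * -2 + 41]
19. n11.fin = -7  [terminal]
20. n10.hot = false  [a.fin > -7]
21. n10.lab = 22  [E.val + 3]
22. n3.tag = 1  [E.lab + D₁.off - 32]
23. n3.off = -6  [E.lab - 28]
24. n0.off = 13  [D₀.off * -1 + 16]
25. n0.pre = false  [false]

1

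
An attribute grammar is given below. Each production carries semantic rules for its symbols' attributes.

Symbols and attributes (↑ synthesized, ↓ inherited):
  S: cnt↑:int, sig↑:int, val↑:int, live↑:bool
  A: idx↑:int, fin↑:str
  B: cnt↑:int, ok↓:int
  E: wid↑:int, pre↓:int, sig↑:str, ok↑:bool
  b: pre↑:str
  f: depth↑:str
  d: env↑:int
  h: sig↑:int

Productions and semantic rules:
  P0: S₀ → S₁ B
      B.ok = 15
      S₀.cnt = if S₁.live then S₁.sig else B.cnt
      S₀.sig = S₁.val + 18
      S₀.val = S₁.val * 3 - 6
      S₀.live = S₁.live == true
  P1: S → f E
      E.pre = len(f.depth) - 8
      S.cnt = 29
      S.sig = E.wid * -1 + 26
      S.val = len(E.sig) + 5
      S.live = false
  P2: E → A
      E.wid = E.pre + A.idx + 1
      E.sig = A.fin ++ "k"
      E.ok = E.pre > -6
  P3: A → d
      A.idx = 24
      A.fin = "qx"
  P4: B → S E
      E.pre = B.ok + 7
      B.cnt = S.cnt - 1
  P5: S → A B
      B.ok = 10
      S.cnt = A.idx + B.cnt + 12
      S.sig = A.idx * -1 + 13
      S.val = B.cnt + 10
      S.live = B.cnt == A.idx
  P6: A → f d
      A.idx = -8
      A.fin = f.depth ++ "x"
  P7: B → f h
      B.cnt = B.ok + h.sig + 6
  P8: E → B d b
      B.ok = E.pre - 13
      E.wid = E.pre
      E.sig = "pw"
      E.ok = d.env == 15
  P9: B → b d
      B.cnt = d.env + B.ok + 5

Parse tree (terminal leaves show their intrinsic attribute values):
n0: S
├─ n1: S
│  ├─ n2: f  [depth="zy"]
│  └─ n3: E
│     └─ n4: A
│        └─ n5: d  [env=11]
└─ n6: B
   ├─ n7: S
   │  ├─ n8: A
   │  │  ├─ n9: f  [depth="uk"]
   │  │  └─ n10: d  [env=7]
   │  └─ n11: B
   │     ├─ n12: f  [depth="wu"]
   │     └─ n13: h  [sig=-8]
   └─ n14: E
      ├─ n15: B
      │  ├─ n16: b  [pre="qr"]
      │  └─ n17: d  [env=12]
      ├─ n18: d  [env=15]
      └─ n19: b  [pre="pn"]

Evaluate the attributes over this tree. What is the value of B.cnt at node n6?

11

1. n2.depth = "zy"  [terminal]
2. n3.pre = -6  [len(f.depth) - 8]
3. n5.env = 11  [terminal]
4. n4.idx = 24  [24]
5. n4.fin = "qx"  ["qx"]
6. n3.wid = 19  [E.pre + A.idx + 1]
7. n3.sig = "qxk"  [A.fin ++ "k"]
8. n3.ok = false  [E.pre > -6]
9. n1.cnt = 29  [29]
10. n1.sig = 7  [E.wid * -1 + 26]
11. n1.val = 8  [len(E.sig) + 5]
12. n1.live = false  [false]
13. n6.ok = 15  [15]
14. n9.depth = "uk"  [terminal]
15. n10.env = 7  [terminal]
16. n8.idx = -8  [-8]
17. n8.fin = "ukx"  [f.depth ++ "x"]
18. n11.ok = 10  [10]
19. n12.depth = "wu"  [terminal]
20. n13.sig = -8  [terminal]
21. n11.cnt = 8  [B.ok + h.sig + 6]
22. n7.cnt = 12  [A.idx + B.cnt + 12]
23. n7.sig = 21  [A.idx * -1 + 13]
24. n7.val = 18  [B.cnt + 10]
25. n7.live = false  [B.cnt == A.idx]
26. n14.pre = 22  [B.ok + 7]
27. n15.ok = 9  [E.pre - 13]
28. n16.pre = "qr"  [terminal]
29. n17.env = 12  [terminal]
30. n15.cnt = 26  [d.env + B.ok + 5]
31. n18.env = 15  [terminal]
32. n19.pre = "pn"  [terminal]
33. n14.wid = 22  [E.pre]
34. n14.sig = "pw"  ["pw"]
35. n14.ok = true  [d.env == 15]
36. n6.cnt = 11  [S.cnt - 1]
37. n0.cnt = 11  [if S₁.live then S₁.sig else B.cnt]
38. n0.sig = 26  [S₁.val + 18]
39. n0.val = 18  [S₁.val * 3 - 6]
40. n0.live = false  [S₁.live == true]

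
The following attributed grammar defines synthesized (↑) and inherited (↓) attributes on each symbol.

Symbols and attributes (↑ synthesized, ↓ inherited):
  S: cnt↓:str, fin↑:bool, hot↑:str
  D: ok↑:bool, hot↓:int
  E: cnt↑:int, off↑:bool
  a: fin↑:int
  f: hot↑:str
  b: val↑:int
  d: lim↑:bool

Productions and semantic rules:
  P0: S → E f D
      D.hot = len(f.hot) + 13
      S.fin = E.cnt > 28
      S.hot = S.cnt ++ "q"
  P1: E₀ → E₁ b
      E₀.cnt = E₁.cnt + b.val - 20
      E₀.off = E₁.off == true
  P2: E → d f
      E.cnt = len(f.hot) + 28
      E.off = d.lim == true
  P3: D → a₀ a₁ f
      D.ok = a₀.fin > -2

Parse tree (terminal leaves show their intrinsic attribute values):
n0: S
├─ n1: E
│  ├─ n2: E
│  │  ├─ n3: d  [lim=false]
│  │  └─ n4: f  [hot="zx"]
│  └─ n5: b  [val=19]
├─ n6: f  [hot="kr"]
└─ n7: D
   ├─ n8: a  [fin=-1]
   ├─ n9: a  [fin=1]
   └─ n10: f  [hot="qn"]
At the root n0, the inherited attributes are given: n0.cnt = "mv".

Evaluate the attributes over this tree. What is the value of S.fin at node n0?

1. n0.cnt = "mv"  [given at root]
2. n3.lim = false  [terminal]
3. n4.hot = "zx"  [terminal]
4. n2.cnt = 30  [len(f.hot) + 28]
5. n2.off = false  [d.lim == true]
6. n5.val = 19  [terminal]
7. n1.cnt = 29  [E₁.cnt + b.val - 20]
8. n1.off = false  [E₁.off == true]
9. n6.hot = "kr"  [terminal]
10. n7.hot = 15  [len(f.hot) + 13]
11. n8.fin = -1  [terminal]
12. n9.fin = 1  [terminal]
13. n10.hot = "qn"  [terminal]
14. n7.ok = true  [a₀.fin > -2]
15. n0.fin = true  [E.cnt > 28]
16. n0.hot = "mvq"  [S.cnt ++ "q"]

true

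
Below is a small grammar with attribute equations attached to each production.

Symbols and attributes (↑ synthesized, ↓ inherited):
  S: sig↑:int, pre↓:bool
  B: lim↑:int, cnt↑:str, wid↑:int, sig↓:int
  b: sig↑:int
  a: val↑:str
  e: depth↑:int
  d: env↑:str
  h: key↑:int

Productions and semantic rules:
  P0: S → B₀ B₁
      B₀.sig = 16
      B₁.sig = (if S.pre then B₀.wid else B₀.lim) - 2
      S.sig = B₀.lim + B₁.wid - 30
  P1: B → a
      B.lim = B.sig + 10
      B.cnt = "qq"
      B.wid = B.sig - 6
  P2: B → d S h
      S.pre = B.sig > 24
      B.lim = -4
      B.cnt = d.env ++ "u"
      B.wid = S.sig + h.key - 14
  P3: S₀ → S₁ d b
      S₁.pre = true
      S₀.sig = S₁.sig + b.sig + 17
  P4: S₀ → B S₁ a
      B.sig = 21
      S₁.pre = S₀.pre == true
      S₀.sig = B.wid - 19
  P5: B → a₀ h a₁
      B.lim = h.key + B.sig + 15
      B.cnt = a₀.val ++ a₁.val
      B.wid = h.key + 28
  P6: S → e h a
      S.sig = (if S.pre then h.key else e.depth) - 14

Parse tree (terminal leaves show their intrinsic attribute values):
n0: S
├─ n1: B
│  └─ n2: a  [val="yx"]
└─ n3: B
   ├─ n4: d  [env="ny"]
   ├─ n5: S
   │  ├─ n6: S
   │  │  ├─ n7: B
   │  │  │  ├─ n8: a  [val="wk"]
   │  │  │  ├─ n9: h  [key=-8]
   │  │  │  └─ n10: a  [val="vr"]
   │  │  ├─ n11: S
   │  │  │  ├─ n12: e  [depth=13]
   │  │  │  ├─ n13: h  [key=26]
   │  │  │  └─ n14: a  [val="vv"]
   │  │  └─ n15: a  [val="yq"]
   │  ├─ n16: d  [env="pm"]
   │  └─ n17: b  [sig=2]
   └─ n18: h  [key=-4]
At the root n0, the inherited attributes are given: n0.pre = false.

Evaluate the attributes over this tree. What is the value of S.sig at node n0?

1. n0.pre = false  [given at root]
2. n1.sig = 16  [16]
3. n2.val = "yx"  [terminal]
4. n1.lim = 26  [B.sig + 10]
5. n1.cnt = "qq"  ["qq"]
6. n1.wid = 10  [B.sig - 6]
7. n3.sig = 24  [(if S.pre then B₀.wid else B₀.lim) - 2]
8. n4.env = "ny"  [terminal]
9. n5.pre = false  [B.sig > 24]
10. n6.pre = true  [true]
11. n7.sig = 21  [21]
12. n8.val = "wk"  [terminal]
13. n9.key = -8  [terminal]
14. n10.val = "vr"  [terminal]
15. n7.lim = 28  [h.key + B.sig + 15]
16. n7.cnt = "wkvr"  [a₀.val ++ a₁.val]
17. n7.wid = 20  [h.key + 28]
18. n11.pre = true  [S₀.pre == true]
19. n12.depth = 13  [terminal]
20. n13.key = 26  [terminal]
21. n14.val = "vv"  [terminal]
22. n11.sig = 12  [(if S.pre then h.key else e.depth) - 14]
23. n15.val = "yq"  [terminal]
24. n6.sig = 1  [B.wid - 19]
25. n16.env = "pm"  [terminal]
26. n17.sig = 2  [terminal]
27. n5.sig = 20  [S₁.sig + b.sig + 17]
28. n18.key = -4  [terminal]
29. n3.lim = -4  [-4]
30. n3.cnt = "nyu"  [d.env ++ "u"]
31. n3.wid = 2  [S.sig + h.key - 14]
32. n0.sig = -2  [B₀.lim + B₁.wid - 30]

-2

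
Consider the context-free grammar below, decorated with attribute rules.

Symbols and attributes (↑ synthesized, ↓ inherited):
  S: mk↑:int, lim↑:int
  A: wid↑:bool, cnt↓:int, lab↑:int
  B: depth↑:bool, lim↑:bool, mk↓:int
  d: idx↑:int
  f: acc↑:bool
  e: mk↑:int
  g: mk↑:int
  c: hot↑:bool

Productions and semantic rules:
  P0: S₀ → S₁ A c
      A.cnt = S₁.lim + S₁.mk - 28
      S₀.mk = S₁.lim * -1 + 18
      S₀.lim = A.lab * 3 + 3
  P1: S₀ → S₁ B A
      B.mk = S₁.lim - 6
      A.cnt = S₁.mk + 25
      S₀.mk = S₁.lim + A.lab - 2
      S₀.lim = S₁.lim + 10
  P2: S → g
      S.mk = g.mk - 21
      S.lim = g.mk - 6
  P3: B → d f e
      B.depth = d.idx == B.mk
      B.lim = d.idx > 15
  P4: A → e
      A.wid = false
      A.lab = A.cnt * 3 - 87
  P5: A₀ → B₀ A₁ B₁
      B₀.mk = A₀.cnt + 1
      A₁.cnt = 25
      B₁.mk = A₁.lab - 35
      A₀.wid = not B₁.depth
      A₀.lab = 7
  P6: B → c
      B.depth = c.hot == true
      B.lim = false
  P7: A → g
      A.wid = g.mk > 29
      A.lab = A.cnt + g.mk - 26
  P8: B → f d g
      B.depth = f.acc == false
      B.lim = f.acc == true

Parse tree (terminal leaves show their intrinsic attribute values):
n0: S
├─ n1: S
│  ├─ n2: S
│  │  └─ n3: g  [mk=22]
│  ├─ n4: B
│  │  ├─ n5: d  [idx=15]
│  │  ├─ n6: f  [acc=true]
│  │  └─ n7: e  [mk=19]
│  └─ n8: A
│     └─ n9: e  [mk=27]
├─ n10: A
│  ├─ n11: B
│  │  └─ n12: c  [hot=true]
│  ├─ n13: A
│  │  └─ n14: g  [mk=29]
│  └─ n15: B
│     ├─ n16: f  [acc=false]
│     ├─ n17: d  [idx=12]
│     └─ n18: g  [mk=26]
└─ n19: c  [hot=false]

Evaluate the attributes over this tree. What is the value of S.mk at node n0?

1. n3.mk = 22  [terminal]
2. n2.mk = 1  [g.mk - 21]
3. n2.lim = 16  [g.mk - 6]
4. n4.mk = 10  [S₁.lim - 6]
5. n5.idx = 15  [terminal]
6. n6.acc = true  [terminal]
7. n7.mk = 19  [terminal]
8. n4.depth = false  [d.idx == B.mk]
9. n4.lim = false  [d.idx > 15]
10. n8.cnt = 26  [S₁.mk + 25]
11. n9.mk = 27  [terminal]
12. n8.wid = false  [false]
13. n8.lab = -9  [A.cnt * 3 - 87]
14. n1.mk = 5  [S₁.lim + A.lab - 2]
15. n1.lim = 26  [S₁.lim + 10]
16. n10.cnt = 3  [S₁.lim + S₁.mk - 28]
17. n11.mk = 4  [A₀.cnt + 1]
18. n12.hot = true  [terminal]
19. n11.depth = true  [c.hot == true]
20. n11.lim = false  [false]
21. n13.cnt = 25  [25]
22. n14.mk = 29  [terminal]
23. n13.wid = false  [g.mk > 29]
24. n13.lab = 28  [A.cnt + g.mk - 26]
25. n15.mk = -7  [A₁.lab - 35]
26. n16.acc = false  [terminal]
27. n17.idx = 12  [terminal]
28. n18.mk = 26  [terminal]
29. n15.depth = true  [f.acc == false]
30. n15.lim = false  [f.acc == true]
31. n10.wid = false  [not B₁.depth]
32. n10.lab = 7  [7]
33. n19.hot = false  [terminal]
34. n0.mk = -8  [S₁.lim * -1 + 18]
35. n0.lim = 24  [A.lab * 3 + 3]

-8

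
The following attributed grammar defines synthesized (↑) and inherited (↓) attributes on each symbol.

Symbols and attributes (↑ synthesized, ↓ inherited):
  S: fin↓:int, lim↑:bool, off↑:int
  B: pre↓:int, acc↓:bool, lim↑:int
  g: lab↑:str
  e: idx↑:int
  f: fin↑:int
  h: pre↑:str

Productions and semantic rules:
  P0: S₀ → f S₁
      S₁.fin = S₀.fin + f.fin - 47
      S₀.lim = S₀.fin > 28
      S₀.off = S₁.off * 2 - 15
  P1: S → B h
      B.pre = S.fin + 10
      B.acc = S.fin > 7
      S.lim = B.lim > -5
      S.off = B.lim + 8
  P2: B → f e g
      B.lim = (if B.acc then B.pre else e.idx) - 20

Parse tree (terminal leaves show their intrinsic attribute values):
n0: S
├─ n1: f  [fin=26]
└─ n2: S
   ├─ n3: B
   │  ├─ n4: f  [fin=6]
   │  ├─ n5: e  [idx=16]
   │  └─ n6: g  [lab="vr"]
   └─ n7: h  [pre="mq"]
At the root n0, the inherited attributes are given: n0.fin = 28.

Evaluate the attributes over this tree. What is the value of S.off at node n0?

1. n0.fin = 28  [given at root]
2. n1.fin = 26  [terminal]
3. n2.fin = 7  [S₀.fin + f.fin - 47]
4. n3.pre = 17  [S.fin + 10]
5. n3.acc = false  [S.fin > 7]
6. n4.fin = 6  [terminal]
7. n5.idx = 16  [terminal]
8. n6.lab = "vr"  [terminal]
9. n3.lim = -4  [(if B.acc then B.pre else e.idx) - 20]
10. n7.pre = "mq"  [terminal]
11. n2.lim = true  [B.lim > -5]
12. n2.off = 4  [B.lim + 8]
13. n0.lim = false  [S₀.fin > 28]
14. n0.off = -7  [S₁.off * 2 - 15]

-7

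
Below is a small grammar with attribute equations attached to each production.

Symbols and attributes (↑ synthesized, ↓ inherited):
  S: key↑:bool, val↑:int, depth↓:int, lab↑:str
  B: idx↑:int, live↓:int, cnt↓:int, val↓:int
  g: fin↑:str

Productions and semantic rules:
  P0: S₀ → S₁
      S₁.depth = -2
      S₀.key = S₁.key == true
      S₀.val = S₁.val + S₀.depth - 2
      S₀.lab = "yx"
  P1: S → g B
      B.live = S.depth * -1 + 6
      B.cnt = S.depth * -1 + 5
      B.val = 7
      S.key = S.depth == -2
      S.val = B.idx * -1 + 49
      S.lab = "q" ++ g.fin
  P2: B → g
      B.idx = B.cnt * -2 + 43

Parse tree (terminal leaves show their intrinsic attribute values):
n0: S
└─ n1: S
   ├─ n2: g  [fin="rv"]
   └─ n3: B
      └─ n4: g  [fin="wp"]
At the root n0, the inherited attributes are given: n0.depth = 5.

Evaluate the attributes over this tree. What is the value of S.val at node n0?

1. n0.depth = 5  [given at root]
2. n1.depth = -2  [-2]
3. n2.fin = "rv"  [terminal]
4. n3.live = 8  [S.depth * -1 + 6]
5. n3.cnt = 7  [S.depth * -1 + 5]
6. n3.val = 7  [7]
7. n4.fin = "wp"  [terminal]
8. n3.idx = 29  [B.cnt * -2 + 43]
9. n1.key = true  [S.depth == -2]
10. n1.val = 20  [B.idx * -1 + 49]
11. n1.lab = "qrv"  ["q" ++ g.fin]
12. n0.key = true  [S₁.key == true]
13. n0.val = 23  [S₁.val + S₀.depth - 2]
14. n0.lab = "yx"  ["yx"]

23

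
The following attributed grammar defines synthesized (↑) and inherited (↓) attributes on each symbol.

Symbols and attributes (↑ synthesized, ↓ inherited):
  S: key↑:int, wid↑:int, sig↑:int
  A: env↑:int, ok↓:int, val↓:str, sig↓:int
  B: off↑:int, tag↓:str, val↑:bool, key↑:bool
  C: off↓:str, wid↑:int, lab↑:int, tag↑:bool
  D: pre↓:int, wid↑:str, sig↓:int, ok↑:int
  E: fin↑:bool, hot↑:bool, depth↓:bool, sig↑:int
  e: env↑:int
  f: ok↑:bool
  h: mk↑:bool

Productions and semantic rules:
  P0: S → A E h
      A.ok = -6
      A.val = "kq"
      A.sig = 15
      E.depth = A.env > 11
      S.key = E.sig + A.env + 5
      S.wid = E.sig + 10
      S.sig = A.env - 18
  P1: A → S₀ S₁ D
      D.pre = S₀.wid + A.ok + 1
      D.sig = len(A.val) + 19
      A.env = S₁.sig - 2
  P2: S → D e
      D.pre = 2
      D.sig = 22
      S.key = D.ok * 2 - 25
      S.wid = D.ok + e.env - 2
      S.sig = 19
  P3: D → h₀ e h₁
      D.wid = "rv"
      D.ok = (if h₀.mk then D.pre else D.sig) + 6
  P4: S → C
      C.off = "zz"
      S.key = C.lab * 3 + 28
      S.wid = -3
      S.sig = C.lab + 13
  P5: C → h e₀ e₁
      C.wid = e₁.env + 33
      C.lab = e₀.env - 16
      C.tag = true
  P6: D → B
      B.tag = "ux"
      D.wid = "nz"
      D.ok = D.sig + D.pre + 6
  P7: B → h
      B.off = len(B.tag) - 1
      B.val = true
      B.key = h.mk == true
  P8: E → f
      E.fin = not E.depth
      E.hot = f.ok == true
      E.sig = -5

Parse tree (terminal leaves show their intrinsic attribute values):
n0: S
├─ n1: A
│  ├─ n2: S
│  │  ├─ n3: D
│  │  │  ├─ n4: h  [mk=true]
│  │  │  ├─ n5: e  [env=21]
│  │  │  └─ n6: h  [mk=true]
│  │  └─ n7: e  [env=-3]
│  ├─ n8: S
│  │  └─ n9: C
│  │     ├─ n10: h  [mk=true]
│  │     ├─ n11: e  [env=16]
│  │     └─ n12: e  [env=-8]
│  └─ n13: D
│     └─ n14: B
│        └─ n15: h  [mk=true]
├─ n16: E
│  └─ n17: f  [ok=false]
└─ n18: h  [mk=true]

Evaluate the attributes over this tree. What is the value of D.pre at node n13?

-2

1. n1.ok = -6  [-6]
2. n1.val = "kq"  ["kq"]
3. n1.sig = 15  [15]
4. n3.pre = 2  [2]
5. n3.sig = 22  [22]
6. n4.mk = true  [terminal]
7. n5.env = 21  [terminal]
8. n6.mk = true  [terminal]
9. n3.wid = "rv"  ["rv"]
10. n3.ok = 8  [(if h₀.mk then D.pre else D.sig) + 6]
11. n7.env = -3  [terminal]
12. n2.key = -9  [D.ok * 2 - 25]
13. n2.wid = 3  [D.ok + e.env - 2]
14. n2.sig = 19  [19]
15. n9.off = "zz"  ["zz"]
16. n10.mk = true  [terminal]
17. n11.env = 16  [terminal]
18. n12.env = -8  [terminal]
19. n9.wid = 25  [e₁.env + 33]
20. n9.lab = 0  [e₀.env - 16]
21. n9.tag = true  [true]
22. n8.key = 28  [C.lab * 3 + 28]
23. n8.wid = -3  [-3]
24. n8.sig = 13  [C.lab + 13]
25. n13.pre = -2  [S₀.wid + A.ok + 1]
26. n13.sig = 21  [len(A.val) + 19]
27. n14.tag = "ux"  ["ux"]
28. n15.mk = true  [terminal]
29. n14.off = 1  [len(B.tag) - 1]
30. n14.val = true  [true]
31. n14.key = true  [h.mk == true]
32. n13.wid = "nz"  ["nz"]
33. n13.ok = 25  [D.sig + D.pre + 6]
34. n1.env = 11  [S₁.sig - 2]
35. n16.depth = false  [A.env > 11]
36. n17.ok = false  [terminal]
37. n16.fin = true  [not E.depth]
38. n16.hot = false  [f.ok == true]
39. n16.sig = -5  [-5]
40. n18.mk = true  [terminal]
41. n0.key = 11  [E.sig + A.env + 5]
42. n0.wid = 5  [E.sig + 10]
43. n0.sig = -7  [A.env - 18]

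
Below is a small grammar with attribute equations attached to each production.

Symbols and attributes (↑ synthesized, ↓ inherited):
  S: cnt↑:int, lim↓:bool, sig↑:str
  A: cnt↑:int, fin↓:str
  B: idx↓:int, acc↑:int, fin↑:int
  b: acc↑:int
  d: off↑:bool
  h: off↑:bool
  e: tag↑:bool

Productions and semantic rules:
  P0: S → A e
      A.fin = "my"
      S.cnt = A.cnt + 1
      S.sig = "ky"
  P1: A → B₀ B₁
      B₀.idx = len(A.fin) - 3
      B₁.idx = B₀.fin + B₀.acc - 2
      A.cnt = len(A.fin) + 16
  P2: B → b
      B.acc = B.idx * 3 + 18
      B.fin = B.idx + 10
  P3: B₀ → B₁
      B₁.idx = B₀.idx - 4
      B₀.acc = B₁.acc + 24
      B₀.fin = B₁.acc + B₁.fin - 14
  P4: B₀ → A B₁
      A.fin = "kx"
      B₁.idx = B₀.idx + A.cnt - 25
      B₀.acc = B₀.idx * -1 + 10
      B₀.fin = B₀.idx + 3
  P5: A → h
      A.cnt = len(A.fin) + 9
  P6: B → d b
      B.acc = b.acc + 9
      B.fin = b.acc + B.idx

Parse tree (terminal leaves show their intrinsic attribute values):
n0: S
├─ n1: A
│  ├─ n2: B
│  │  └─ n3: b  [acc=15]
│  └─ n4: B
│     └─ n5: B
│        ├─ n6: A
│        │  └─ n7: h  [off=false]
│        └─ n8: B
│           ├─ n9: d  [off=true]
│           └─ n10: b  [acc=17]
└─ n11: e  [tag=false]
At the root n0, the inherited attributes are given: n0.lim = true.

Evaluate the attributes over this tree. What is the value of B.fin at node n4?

1. n0.lim = true  [given at root]
2. n1.fin = "my"  ["my"]
3. n2.idx = -1  [len(A.fin) - 3]
4. n3.acc = 15  [terminal]
5. n2.acc = 15  [B.idx * 3 + 18]
6. n2.fin = 9  [B.idx + 10]
7. n4.idx = 22  [B₀.fin + B₀.acc - 2]
8. n5.idx = 18  [B₀.idx - 4]
9. n6.fin = "kx"  ["kx"]
10. n7.off = false  [terminal]
11. n6.cnt = 11  [len(A.fin) + 9]
12. n8.idx = 4  [B₀.idx + A.cnt - 25]
13. n9.off = true  [terminal]
14. n10.acc = 17  [terminal]
15. n8.acc = 26  [b.acc + 9]
16. n8.fin = 21  [b.acc + B.idx]
17. n5.acc = -8  [B₀.idx * -1 + 10]
18. n5.fin = 21  [B₀.idx + 3]
19. n4.acc = 16  [B₁.acc + 24]
20. n4.fin = -1  [B₁.acc + B₁.fin - 14]
21. n1.cnt = 18  [len(A.fin) + 16]
22. n11.tag = false  [terminal]
23. n0.cnt = 19  [A.cnt + 1]
24. n0.sig = "ky"  ["ky"]

-1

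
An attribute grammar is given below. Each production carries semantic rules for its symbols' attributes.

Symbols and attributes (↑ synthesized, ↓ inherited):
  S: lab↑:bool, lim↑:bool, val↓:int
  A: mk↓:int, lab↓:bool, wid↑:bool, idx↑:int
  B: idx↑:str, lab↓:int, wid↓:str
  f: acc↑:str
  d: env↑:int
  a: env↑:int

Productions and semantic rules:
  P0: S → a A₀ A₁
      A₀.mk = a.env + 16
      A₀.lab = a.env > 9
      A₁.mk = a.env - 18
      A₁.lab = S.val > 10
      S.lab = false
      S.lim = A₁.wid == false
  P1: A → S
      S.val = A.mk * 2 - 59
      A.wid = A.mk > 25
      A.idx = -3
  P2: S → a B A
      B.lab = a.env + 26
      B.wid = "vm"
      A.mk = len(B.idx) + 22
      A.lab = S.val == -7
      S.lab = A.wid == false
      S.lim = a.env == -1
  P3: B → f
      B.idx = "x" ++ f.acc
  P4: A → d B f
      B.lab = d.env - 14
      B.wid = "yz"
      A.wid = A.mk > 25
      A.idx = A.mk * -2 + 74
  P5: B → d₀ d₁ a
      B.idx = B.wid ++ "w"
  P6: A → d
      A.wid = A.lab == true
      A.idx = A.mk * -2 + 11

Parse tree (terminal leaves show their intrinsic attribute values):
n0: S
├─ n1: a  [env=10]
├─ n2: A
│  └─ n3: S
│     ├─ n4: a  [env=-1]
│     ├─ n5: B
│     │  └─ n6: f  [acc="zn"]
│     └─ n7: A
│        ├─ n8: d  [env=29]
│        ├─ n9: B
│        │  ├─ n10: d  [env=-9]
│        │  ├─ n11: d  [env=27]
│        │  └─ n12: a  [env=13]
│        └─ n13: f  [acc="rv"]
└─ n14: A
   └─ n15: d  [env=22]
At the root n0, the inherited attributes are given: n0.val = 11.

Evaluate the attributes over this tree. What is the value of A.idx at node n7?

1. n0.val = 11  [given at root]
2. n1.env = 10  [terminal]
3. n2.mk = 26  [a.env + 16]
4. n2.lab = true  [a.env > 9]
5. n3.val = -7  [A.mk * 2 - 59]
6. n4.env = -1  [terminal]
7. n5.lab = 25  [a.env + 26]
8. n5.wid = "vm"  ["vm"]
9. n6.acc = "zn"  [terminal]
10. n5.idx = "xzn"  ["x" ++ f.acc]
11. n7.mk = 25  [len(B.idx) + 22]
12. n7.lab = true  [S.val == -7]
13. n8.env = 29  [terminal]
14. n9.lab = 15  [d.env - 14]
15. n9.wid = "yz"  ["yz"]
16. n10.env = -9  [terminal]
17. n11.env = 27  [terminal]
18. n12.env = 13  [terminal]
19. n9.idx = "yzw"  [B.wid ++ "w"]
20. n13.acc = "rv"  [terminal]
21. n7.wid = false  [A.mk > 25]
22. n7.idx = 24  [A.mk * -2 + 74]
23. n3.lab = true  [A.wid == false]
24. n3.lim = true  [a.env == -1]
25. n2.wid = true  [A.mk > 25]
26. n2.idx = -3  [-3]
27. n14.mk = -8  [a.env - 18]
28. n14.lab = true  [S.val > 10]
29. n15.env = 22  [terminal]
30. n14.wid = true  [A.lab == true]
31. n14.idx = 27  [A.mk * -2 + 11]
32. n0.lab = false  [false]
33. n0.lim = false  [A₁.wid == false]

24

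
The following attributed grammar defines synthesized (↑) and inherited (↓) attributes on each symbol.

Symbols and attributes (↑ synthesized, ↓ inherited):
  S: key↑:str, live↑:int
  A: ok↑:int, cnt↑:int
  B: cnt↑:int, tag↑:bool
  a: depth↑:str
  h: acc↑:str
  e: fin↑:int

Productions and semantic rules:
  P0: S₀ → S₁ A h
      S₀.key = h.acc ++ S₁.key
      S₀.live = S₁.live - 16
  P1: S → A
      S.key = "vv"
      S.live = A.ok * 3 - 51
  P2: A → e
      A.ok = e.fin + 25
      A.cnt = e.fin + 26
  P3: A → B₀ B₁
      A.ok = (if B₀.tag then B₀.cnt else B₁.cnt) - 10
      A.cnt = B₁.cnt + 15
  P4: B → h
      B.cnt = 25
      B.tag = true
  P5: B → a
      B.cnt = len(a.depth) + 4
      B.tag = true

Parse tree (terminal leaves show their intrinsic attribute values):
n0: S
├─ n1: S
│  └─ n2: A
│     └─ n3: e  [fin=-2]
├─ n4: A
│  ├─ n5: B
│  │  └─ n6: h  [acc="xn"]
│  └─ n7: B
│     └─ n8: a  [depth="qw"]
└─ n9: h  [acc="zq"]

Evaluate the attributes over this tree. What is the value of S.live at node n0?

1. n3.fin = -2  [terminal]
2. n2.ok = 23  [e.fin + 25]
3. n2.cnt = 24  [e.fin + 26]
4. n1.key = "vv"  ["vv"]
5. n1.live = 18  [A.ok * 3 - 51]
6. n6.acc = "xn"  [terminal]
7. n5.cnt = 25  [25]
8. n5.tag = true  [true]
9. n8.depth = "qw"  [terminal]
10. n7.cnt = 6  [len(a.depth) + 4]
11. n7.tag = true  [true]
12. n4.ok = 15  [(if B₀.tag then B₀.cnt else B₁.cnt) - 10]
13. n4.cnt = 21  [B₁.cnt + 15]
14. n9.acc = "zq"  [terminal]
15. n0.key = "zqvv"  [h.acc ++ S₁.key]
16. n0.live = 2  [S₁.live - 16]

2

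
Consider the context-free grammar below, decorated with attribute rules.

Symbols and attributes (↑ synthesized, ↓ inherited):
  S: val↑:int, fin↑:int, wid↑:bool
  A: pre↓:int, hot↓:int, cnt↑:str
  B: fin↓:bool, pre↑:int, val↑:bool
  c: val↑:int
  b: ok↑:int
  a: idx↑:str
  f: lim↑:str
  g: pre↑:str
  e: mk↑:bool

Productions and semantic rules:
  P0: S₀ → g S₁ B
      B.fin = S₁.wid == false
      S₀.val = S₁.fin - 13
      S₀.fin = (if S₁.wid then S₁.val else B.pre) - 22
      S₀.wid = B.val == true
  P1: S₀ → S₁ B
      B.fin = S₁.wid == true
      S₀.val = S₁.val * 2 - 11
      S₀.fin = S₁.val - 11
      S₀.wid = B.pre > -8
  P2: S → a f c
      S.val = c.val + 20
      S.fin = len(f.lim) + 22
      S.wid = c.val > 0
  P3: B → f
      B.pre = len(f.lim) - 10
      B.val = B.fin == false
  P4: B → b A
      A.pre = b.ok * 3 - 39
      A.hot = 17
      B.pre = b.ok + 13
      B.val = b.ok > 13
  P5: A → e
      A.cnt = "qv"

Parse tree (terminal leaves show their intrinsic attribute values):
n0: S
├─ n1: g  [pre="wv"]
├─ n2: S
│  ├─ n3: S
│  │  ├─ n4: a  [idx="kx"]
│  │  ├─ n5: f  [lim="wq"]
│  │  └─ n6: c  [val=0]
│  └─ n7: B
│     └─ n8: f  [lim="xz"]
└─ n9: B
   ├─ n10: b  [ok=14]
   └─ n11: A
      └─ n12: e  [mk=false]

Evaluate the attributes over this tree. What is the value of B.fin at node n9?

1. n1.pre = "wv"  [terminal]
2. n4.idx = "kx"  [terminal]
3. n5.lim = "wq"  [terminal]
4. n6.val = 0  [terminal]
5. n3.val = 20  [c.val + 20]
6. n3.fin = 24  [len(f.lim) + 22]
7. n3.wid = false  [c.val > 0]
8. n7.fin = false  [S₁.wid == true]
9. n8.lim = "xz"  [terminal]
10. n7.pre = -8  [len(f.lim) - 10]
11. n7.val = true  [B.fin == false]
12. n2.val = 29  [S₁.val * 2 - 11]
13. n2.fin = 9  [S₁.val - 11]
14. n2.wid = false  [B.pre > -8]
15. n9.fin = true  [S₁.wid == false]
16. n10.ok = 14  [terminal]
17. n11.pre = 3  [b.ok * 3 - 39]
18. n11.hot = 17  [17]
19. n12.mk = false  [terminal]
20. n11.cnt = "qv"  ["qv"]
21. n9.pre = 27  [b.ok + 13]
22. n9.val = true  [b.ok > 13]
23. n0.val = -4  [S₁.fin - 13]
24. n0.fin = 5  [(if S₁.wid then S₁.val else B.pre) - 22]
25. n0.wid = true  [B.val == true]

true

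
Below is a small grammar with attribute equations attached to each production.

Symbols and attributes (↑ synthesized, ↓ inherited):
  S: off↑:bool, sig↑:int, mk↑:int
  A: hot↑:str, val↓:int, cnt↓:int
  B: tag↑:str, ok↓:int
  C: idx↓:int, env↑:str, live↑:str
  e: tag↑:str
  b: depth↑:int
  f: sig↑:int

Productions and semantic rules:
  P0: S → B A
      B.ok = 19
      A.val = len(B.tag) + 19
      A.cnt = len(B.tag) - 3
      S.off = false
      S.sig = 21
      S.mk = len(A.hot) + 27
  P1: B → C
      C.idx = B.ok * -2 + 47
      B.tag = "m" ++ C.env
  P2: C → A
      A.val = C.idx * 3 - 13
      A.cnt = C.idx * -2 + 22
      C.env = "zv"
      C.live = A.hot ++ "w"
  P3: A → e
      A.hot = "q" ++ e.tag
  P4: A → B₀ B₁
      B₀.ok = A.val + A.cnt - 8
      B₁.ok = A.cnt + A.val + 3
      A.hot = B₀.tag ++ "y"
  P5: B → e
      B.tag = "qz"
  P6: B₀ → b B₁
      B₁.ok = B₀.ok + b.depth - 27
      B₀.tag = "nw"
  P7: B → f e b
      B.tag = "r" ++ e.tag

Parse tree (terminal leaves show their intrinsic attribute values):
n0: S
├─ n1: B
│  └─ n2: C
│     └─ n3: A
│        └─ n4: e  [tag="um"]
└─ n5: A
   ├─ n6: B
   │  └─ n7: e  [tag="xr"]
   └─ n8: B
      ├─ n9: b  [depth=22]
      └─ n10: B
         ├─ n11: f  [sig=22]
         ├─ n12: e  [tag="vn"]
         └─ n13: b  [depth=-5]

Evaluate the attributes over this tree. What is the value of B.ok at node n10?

20

1. n1.ok = 19  [19]
2. n2.idx = 9  [B.ok * -2 + 47]
3. n3.val = 14  [C.idx * 3 - 13]
4. n3.cnt = 4  [C.idx * -2 + 22]
5. n4.tag = "um"  [terminal]
6. n3.hot = "qum"  ["q" ++ e.tag]
7. n2.env = "zv"  ["zv"]
8. n2.live = "qumw"  [A.hot ++ "w"]
9. n1.tag = "mzv"  ["m" ++ C.env]
10. n5.val = 22  [len(B.tag) + 19]
11. n5.cnt = 0  [len(B.tag) - 3]
12. n6.ok = 14  [A.val + A.cnt - 8]
13. n7.tag = "xr"  [terminal]
14. n6.tag = "qz"  ["qz"]
15. n8.ok = 25  [A.cnt + A.val + 3]
16. n9.depth = 22  [terminal]
17. n10.ok = 20  [B₀.ok + b.depth - 27]
18. n11.sig = 22  [terminal]
19. n12.tag = "vn"  [terminal]
20. n13.depth = -5  [terminal]
21. n10.tag = "rvn"  ["r" ++ e.tag]
22. n8.tag = "nw"  ["nw"]
23. n5.hot = "qzy"  [B₀.tag ++ "y"]
24. n0.off = false  [false]
25. n0.sig = 21  [21]
26. n0.mk = 30  [len(A.hot) + 27]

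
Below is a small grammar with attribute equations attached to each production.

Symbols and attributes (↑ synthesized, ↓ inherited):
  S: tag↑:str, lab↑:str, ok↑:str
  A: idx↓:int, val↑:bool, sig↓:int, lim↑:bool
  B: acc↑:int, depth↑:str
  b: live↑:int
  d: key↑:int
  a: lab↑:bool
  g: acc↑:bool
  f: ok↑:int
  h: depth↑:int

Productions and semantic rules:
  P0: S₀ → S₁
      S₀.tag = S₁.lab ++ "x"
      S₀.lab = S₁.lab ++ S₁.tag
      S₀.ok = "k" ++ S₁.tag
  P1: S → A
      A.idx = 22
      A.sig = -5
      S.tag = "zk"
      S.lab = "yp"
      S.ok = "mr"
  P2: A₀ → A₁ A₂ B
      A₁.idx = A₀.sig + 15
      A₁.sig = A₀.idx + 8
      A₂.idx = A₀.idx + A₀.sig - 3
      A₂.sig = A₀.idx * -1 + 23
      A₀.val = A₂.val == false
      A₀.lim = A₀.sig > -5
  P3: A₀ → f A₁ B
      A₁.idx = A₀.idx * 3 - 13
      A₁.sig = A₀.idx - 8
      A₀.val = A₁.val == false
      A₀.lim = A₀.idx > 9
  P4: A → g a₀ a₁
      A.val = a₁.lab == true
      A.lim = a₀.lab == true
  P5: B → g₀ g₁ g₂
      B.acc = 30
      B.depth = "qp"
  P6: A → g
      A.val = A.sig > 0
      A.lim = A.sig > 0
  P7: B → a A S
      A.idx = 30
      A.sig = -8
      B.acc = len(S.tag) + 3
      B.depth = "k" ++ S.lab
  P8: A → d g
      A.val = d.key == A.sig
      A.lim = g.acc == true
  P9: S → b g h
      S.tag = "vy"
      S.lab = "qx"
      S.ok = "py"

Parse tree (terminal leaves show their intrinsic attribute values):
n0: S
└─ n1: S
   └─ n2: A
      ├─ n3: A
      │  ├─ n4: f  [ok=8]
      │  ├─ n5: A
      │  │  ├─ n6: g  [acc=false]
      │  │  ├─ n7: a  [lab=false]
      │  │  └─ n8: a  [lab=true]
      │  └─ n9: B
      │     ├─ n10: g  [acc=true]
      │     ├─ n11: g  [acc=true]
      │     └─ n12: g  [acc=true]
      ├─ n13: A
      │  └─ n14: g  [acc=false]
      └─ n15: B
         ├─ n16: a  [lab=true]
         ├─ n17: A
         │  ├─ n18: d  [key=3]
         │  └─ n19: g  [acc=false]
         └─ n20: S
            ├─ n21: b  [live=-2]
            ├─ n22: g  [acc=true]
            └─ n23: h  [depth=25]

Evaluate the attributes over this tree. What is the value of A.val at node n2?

1. n2.idx = 22  [22]
2. n2.sig = -5  [-5]
3. n3.idx = 10  [A₀.sig + 15]
4. n3.sig = 30  [A₀.idx + 8]
5. n4.ok = 8  [terminal]
6. n5.idx = 17  [A₀.idx * 3 - 13]
7. n5.sig = 2  [A₀.idx - 8]
8. n6.acc = false  [terminal]
9. n7.lab = false  [terminal]
10. n8.lab = true  [terminal]
11. n5.val = true  [a₁.lab == true]
12. n5.lim = false  [a₀.lab == true]
13. n10.acc = true  [terminal]
14. n11.acc = true  [terminal]
15. n12.acc = true  [terminal]
16. n9.acc = 30  [30]
17. n9.depth = "qp"  ["qp"]
18. n3.val = false  [A₁.val == false]
19. n3.lim = true  [A₀.idx > 9]
20. n13.idx = 14  [A₀.idx + A₀.sig - 3]
21. n13.sig = 1  [A₀.idx * -1 + 23]
22. n14.acc = false  [terminal]
23. n13.val = true  [A.sig > 0]
24. n13.lim = true  [A.sig > 0]
25. n16.lab = true  [terminal]
26. n17.idx = 30  [30]
27. n17.sig = -8  [-8]
28. n18.key = 3  [terminal]
29. n19.acc = false  [terminal]
30. n17.val = false  [d.key == A.sig]
31. n17.lim = false  [g.acc == true]
32. n21.live = -2  [terminal]
33. n22.acc = true  [terminal]
34. n23.depth = 25  [terminal]
35. n20.tag = "vy"  ["vy"]
36. n20.lab = "qx"  ["qx"]
37. n20.ok = "py"  ["py"]
38. n15.acc = 5  [len(S.tag) + 3]
39. n15.depth = "kqx"  ["k" ++ S.lab]
40. n2.val = false  [A₂.val == false]
41. n2.lim = false  [A₀.sig > -5]
42. n1.tag = "zk"  ["zk"]
43. n1.lab = "yp"  ["yp"]
44. n1.ok = "mr"  ["mr"]
45. n0.tag = "ypx"  [S₁.lab ++ "x"]
46. n0.lab = "ypzk"  [S₁.lab ++ S₁.tag]
47. n0.ok = "kzk"  ["k" ++ S₁.tag]

false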